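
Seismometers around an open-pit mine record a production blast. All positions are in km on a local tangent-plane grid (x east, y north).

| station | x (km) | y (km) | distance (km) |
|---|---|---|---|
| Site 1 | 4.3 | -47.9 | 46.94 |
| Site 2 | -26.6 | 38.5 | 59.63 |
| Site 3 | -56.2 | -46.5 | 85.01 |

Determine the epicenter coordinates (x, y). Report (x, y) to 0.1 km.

x ≈ 16.6 km, y ≈ -2.6 km

Circle about each station: (x − 4.3)² + (y + 47.9)² = 46.94²; (x + 26.6)² + (y − 38.5)² = 59.63²; (x + 56.2)² + (y + 46.5)² = 85.01².
Subtracting the Site 1 equation from the Site 2 and Site 3 equations removes the quadratic terms:
-61.8 x + 172.8 y = -1475.46
-121.0 x + 2.8 y = -2015.55
Solving the 2×2 system: x ≈ 16.6, y ≈ -2.6 km.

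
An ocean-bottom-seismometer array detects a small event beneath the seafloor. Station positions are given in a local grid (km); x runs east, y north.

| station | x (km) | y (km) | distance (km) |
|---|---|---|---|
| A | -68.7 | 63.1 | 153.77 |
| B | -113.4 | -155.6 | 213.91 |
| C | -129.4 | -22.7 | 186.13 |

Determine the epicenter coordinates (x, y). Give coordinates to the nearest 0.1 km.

Circle about each station: (x + 68.7)² + (y − 63.1)² = 153.77²; (x + 113.4)² + (y + 155.6)² = 213.91²; (x + 129.4)² + (y + 22.7)² = 186.13².
Subtracting pairs of circle equations eliminates x²+y² and gives linear equations (the radical axes):
-89.4 x − 437.4 y = 6257.34
-121.4 x − 171.6 y = -2440.81
Solving the 2×2 system: x ≈ 56.7, y ≈ -25.9 km.

56.7 km east, -25.9 km north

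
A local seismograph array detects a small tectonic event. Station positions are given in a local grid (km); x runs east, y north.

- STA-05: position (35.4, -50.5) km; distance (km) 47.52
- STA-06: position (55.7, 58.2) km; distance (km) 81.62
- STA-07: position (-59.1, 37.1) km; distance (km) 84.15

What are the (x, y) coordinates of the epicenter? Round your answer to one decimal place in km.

10.7 km east, -9.9 km north

Circle about each station: (x − 35.4)² + (y + 50.5)² = 47.52²; (x − 55.7)² + (y − 58.2)² = 81.62²; (x + 59.1)² + (y − 37.1)² = 84.15².
Subtracting the STA-05 equation from the STA-06 and STA-07 equations removes the quadratic terms:
40.6 x + 217.4 y = -1717.35
-189.0 x + 175.2 y = -3757.26
Solving the 2×2 system: x ≈ 10.7, y ≈ -9.9 km.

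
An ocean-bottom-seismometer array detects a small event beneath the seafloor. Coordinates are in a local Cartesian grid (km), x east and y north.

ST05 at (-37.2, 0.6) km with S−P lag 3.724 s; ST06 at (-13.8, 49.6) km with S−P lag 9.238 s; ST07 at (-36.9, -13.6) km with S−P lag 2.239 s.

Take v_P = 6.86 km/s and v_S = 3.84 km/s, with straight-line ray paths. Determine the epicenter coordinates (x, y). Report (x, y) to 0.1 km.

Distance from S−P lag: d = Δt · v_P v_S / (v_P − v_S) = Δt · (6.86·3.84)/(6.86−3.84) ≈ 8.7226·Δt.
So d_ST05 = 32.48, d_ST06 = 80.58, d_ST07 = 19.53 km.
Circle about each station: (x + 37.2)² + (y − 0.6)² = 32.48²; (x + 13.8)² + (y − 49.6)² = 80.58²; (x + 36.9)² + (y + 13.6)² = 19.53².
Subtracting pairs of circle equations eliminates x²+y² and gives linear equations (the radical axes):
46.8 x + 98.0 y = -4171.79
0.6 x − 28.4 y = 835.90
Solving the 2×2 system: x ≈ -26.3, y ≈ -30.0 km.
Check against ST05 (with the unrounded x, y): √((x + 37.2)²+(y − 0.6)²) = 32.46 ≈ 32.48 km. ✓

(-26.3, -30.0)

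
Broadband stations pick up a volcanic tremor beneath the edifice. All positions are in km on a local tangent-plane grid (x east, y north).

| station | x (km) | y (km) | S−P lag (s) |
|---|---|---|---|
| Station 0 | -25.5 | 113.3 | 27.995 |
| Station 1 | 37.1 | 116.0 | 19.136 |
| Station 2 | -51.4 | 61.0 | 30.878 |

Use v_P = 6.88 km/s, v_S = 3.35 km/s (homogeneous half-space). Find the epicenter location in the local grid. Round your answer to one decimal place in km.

Distance from S−P lag: d = Δt · v_P v_S / (v_P − v_S) = Δt · (6.88·3.35)/(6.88−3.35) ≈ 6.5292·Δt.
So d_Station 0 = 182.78, d_Station 1 = 124.94, d_Station 2 = 201.61 km.
Circle about each station: (x + 25.5)² + (y − 113.3)² = 182.78²; (x − 37.1)² + (y − 116.0)² = 124.94²; (x + 51.4)² + (y − 61.0)² = 201.61².
Subtracting the Station 0 equation from the Station 1 and Station 2 equations removes the quadratic terms:
125.2 x + 5.4 y = 19143.79
-51.8 x − 104.6 y = -14362.24
Solving the 2×2 system: x ≈ 150.2, y ≈ 62.9 km.

x ≈ 150.2 km, y ≈ 62.9 km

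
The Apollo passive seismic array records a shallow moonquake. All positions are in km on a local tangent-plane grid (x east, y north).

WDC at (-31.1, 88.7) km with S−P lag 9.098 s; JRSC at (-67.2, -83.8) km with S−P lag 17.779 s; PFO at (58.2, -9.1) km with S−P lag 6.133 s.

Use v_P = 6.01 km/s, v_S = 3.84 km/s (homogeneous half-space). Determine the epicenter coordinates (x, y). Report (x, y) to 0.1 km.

Distance from S−P lag: d = Δt · v_P v_S / (v_P − v_S) = Δt · (6.01·3.84)/(6.01−3.84) ≈ 10.6352·Δt.
So d_WDC = 96.76, d_JRSC = 189.08, d_PFO = 65.23 km.
Circle about each station: (x + 31.1)² + (y − 88.7)² = 96.76²; (x + 67.2)² + (y + 83.8)² = 189.08²; (x − 58.2)² + (y + 9.1)² = 65.23².
Subtracting the WDC equation from the JRSC and PFO equations removes the quadratic terms:
-72.2 x − 345.0 y = -23685.37
178.6 x − 195.6 y = -257.31
Solving the 2×2 system: x ≈ 60.0, y ≈ 56.1 km.

60.0 km east, 56.1 km north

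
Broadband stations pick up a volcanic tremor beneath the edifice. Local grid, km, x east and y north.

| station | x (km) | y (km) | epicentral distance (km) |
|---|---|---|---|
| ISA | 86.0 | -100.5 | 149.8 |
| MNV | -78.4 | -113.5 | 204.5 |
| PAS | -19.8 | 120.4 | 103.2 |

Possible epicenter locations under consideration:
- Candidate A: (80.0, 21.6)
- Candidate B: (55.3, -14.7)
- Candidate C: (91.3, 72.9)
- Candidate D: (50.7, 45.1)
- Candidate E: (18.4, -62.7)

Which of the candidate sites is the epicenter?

For each candidate, compare |candidate − station| to the reported distance:
Candidate A: residuals ISA 27.6, MNV 3.7, PAS 37.2 → max 37.2 km
Candidate B: residuals ISA 58.7, MNV 38.3, PAS 51.4 → max 58.7 km
Candidate C: residuals ISA 23.7, MNV 47.6, PAS 17.6 → max 47.6 km
Candidate D: residuals ISA 0.0, MNV 0.0, PAS 0.0 → max 0.0 km
Candidate E: residuals ISA 72.3, MNV 95.2, PAS 83.8 → max 95.2 km
Only Candidate D has all residuals ≈ 0.

Candidate D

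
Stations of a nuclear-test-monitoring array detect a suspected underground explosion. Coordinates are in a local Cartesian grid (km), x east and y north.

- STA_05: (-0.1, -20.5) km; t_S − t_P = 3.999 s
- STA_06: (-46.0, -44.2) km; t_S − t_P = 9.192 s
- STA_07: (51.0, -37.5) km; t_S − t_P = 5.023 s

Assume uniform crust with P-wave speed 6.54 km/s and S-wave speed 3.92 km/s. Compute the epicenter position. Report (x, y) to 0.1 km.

Distance from S−P lag: d = Δt · v_P v_S / (v_P − v_S) = Δt · (6.54·3.92)/(6.54−3.92) ≈ 9.7850·Δt.
So d_STA_05 = 39.13, d_STA_06 = 89.94, d_STA_07 = 49.15 km.
Circle about each station: (x + 0.1)² + (y + 20.5)² = 39.13²; (x + 46.0)² + (y + 44.2)² = 89.94²; (x − 51.0)² + (y + 37.5)² = 49.15².
Subtracting the STA_05 equation from the STA_06 and STA_07 equations removes the quadratic terms:
-91.8 x − 47.4 y = -2908.67
102.2 x − 34.0 y = 2702.42
Solving the 2×2 system: x ≈ 28.5, y ≈ 6.2 km.

28.5 km east, 6.2 km north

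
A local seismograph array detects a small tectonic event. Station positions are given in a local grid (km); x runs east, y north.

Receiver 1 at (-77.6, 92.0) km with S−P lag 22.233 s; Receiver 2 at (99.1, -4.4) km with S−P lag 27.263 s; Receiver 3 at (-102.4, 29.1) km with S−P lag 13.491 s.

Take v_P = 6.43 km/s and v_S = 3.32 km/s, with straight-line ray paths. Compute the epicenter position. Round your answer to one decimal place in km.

x ≈ -79.4 km, y ≈ -60.6 km

Distance from S−P lag: d = Δt · v_P v_S / (v_P − v_S) = Δt · (6.43·3.32)/(6.43−3.32) ≈ 6.8642·Δt.
So d_Receiver 1 = 152.61, d_Receiver 2 = 187.14, d_Receiver 3 = 92.60 km.
Circle about each station: (x + 77.6)² + (y − 92.0)² = 152.61²; (x − 99.1)² + (y + 4.4)² = 187.14²; (x + 102.4)² + (y − 29.1)² = 92.60².
Subtracting pairs of circle equations eliminates x²+y² and gives linear equations (the radical axes):
353.4 x − 192.8 y = -16377.16
-49.6 x − 125.8 y = 11561.86
Solving the 2×2 system: x ≈ -79.4, y ≈ -60.6 km.
Check against Receiver 1 (with the unrounded x, y): √((x + 77.6)²+(y − 92.0)²) = 152.61 ≈ 152.61 km. ✓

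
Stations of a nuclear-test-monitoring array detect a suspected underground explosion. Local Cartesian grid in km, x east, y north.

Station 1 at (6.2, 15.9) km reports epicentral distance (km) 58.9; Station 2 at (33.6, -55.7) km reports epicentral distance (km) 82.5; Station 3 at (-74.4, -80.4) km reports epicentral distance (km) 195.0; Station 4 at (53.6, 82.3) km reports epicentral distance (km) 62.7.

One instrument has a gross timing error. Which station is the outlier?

Solve using three stations at a time. Using Station 1, Station 2, Station 4 (subtract circle equations pairwise → linear system) gives (x, y) ≈ (64.9, 20.6).
Distances from that point to each station vs reported:
  Station 1: calculated 58.9 vs reported 58.9 → residual 0.0 km
  Station 2: calculated 82.5 vs reported 82.5 → residual 0.0 km
  Station 3: calculated 172.1 vs reported 195.0 → residual 22.9 km
  Station 4: calculated 62.7 vs reported 62.7 → residual 0.0 km
Station 1, Station 2, Station 4 are mutually consistent (residuals ≈ 0); Station 3 is off by 22.9 km.

Station 3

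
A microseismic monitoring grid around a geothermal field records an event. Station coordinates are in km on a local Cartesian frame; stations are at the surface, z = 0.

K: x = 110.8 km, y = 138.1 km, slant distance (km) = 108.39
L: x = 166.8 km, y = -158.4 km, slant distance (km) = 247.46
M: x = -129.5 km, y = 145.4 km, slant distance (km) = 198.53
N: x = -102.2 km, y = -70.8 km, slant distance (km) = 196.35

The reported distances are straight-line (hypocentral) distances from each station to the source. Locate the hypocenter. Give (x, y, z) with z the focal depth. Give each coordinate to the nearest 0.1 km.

Each station gives a sphere (x−x_i)² + (y−y_i)² + z² = d_i² (stations at z=0).
Subtracting the K sphere from L and M: z² cancels, leaving linear equations in x and y:
112.0 x − 593.0 y = -27923.51
-480.6 x + 14.6 y = -21102.61
Solving: x ≈ 45.601, y ≈ 55.701 km (keep extra digits for the depth step; rounded: 45.6, 55.7).
Then from the K sphere: z² = 108.39² − (x − 110.8)² − (y − 138.1)² with x = 45.601, y = 55.701, so z ≈ 26.606 ≈ 26.6 km.

x ≈ 45.6 km, y ≈ 55.7 km, depth ≈ 26.6 km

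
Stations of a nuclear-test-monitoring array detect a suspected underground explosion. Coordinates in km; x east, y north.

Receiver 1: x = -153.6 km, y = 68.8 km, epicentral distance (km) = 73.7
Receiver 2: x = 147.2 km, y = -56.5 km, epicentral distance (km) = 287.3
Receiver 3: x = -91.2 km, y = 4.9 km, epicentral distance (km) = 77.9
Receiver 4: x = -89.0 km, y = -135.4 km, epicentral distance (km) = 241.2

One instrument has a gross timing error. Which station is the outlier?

Receiver 3

Solve using three stations at a time. Using Receiver 1, Receiver 2, Receiver 4 (subtract circle equations pairwise → linear system) gives (x, y) ≈ (-89.9, 105.8).
Distances from that point to each station vs reported:
  Receiver 1: calculated 73.7 vs reported 73.7 → residual 0.0 km
  Receiver 2: calculated 287.3 vs reported 287.3 → residual 0.0 km
  Receiver 3: calculated 100.9 vs reported 77.9 → residual 23.0 km
  Receiver 4: calculated 241.2 vs reported 241.2 → residual 0.0 km
Receiver 1, Receiver 2, Receiver 4 are mutually consistent (residuals ≈ 0); Receiver 3 is off by 23.0 km.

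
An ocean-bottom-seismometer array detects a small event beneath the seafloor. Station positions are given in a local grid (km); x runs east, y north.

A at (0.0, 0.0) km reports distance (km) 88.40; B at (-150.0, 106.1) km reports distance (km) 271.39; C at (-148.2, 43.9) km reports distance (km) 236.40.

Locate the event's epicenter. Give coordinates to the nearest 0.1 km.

(63.3, -61.7)

Circle about each station: x² + y² = 88.40²; (x + 150.0)² + (y − 106.1)² = 271.39²; (x + 148.2)² + (y − 43.9)² = 236.40².
Subtracting the A equation from the B and C equations removes the quadratic terms:
-300.0 x + 212.2 y = -32080.76
-296.4 x + 87.8 y = -24179.95
Solving the 2×2 system: x ≈ 63.3, y ≈ -61.7 km.
Check against A (with the unrounded x, y): √(x²+y²) = 88.39 ≈ 88.40 km. ✓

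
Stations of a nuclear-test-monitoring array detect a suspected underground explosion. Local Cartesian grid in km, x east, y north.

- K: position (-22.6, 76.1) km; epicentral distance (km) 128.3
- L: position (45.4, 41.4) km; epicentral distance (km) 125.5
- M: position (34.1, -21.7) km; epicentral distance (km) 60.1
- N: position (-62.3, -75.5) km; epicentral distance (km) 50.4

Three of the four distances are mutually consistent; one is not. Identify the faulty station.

Solve using three stations at a time. Using K, M, N (subtract circle equations pairwise → linear system) gives (x, y) ≈ (-17.7, -52.1).
Distances from that point to each station vs reported:
  K: calculated 128.3 vs reported 128.3 → residual 0.0 km
  L: calculated 112.8 vs reported 125.5 → residual 12.7 km
  M: calculated 60.1 vs reported 60.1 → residual 0.0 km
  N: calculated 50.4 vs reported 50.4 → residual 0.0 km
K, M, N are mutually consistent (residuals ≈ 0); L is off by 12.7 km.

L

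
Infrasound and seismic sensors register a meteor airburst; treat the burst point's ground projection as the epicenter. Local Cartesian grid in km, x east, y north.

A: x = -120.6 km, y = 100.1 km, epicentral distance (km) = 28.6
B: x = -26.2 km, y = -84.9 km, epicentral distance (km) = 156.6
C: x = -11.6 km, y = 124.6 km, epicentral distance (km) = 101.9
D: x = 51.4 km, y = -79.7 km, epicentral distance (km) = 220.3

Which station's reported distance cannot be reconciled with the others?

B

Solve using three stations at a time. Using A, C, D (subtract circle equations pairwise → linear system) gives (x, y) ≈ (-102.3, 78.1).
Distances from that point to each station vs reported:
  A: calculated 28.6 vs reported 28.6 → residual 0.0 km
  B: calculated 179.9 vs reported 156.6 → residual 23.3 km
  C: calculated 101.9 vs reported 101.9 → residual 0.0 km
  D: calculated 220.3 vs reported 220.3 → residual 0.0 km
A, C, D are mutually consistent (residuals ≈ 0); B is off by 23.3 km.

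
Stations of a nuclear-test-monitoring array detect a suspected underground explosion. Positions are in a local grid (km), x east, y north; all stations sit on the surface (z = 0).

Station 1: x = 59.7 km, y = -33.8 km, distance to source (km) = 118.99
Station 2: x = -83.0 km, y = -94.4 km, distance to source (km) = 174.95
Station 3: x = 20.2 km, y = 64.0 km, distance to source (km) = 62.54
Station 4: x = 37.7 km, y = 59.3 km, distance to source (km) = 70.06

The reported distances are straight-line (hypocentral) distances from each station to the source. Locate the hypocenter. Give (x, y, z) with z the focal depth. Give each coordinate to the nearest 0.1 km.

Each station gives a sphere (x−x_i)² + (y−y_i)² + z² = d_i² (stations at z=0).
Subtracting the Station 1 sphere from Station 2 and Station 3: z² cancels, leaving linear equations in x and y:
-285.4 x − 121.2 y = -5355.05
-79.0 x + 195.6 y = 10044.88
Solving: x ≈ -2.599, y ≈ 50.304 km (keep extra digits for the depth step; rounded: -2.6, 50.3).
Then from the Station 1 sphere: z² = 118.99² − (x − 59.7)² − (y + 33.8)² with x = -2.599, y = 50.304, so z ≈ 56.604 ≈ 56.6 km.
Check against Station 4 (with the unrounded solution): distance 70.06 ≈ 70.06 km. ✓

x ≈ -2.6 km, y ≈ 50.3 km, depth ≈ 56.6 km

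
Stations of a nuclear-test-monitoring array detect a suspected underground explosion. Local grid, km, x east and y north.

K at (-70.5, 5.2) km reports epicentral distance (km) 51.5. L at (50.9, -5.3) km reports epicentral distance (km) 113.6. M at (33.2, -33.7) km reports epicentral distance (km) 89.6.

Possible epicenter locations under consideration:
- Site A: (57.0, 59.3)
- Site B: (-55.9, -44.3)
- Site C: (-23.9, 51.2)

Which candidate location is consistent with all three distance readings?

Site B

For each candidate, compare |candidate − station| to the reported distance:
Site A: residuals K 87.0, L 48.7, M 6.4 → max 87.0 km
Site B: residuals K 0.1, L 0.1, M 0.1 → max 0.1 km
Site C: residuals K 14.0, L 19.9, M 12.7 → max 19.9 km
Only Site B has all residuals ≈ 0.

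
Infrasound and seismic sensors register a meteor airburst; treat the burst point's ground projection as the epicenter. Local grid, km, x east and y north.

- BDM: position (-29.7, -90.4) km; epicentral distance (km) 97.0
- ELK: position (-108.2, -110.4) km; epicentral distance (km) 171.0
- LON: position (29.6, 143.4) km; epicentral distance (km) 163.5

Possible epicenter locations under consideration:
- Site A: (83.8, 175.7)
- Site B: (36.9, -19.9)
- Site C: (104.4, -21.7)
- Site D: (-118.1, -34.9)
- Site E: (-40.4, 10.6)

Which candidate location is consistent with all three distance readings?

Site B

For each candidate, compare |candidate − station| to the reported distance:
Site A: residuals BDM 192.3, ELK 173.6, LON 100.4 → max 192.3 km
Site B: residuals BDM 0.0, ELK 0.0, LON 0.0 → max 0.0 km
Site C: residuals BDM 53.7, ELK 59.4, LON 17.8 → max 59.4 km
Site D: residuals BDM 7.4, ELK 94.9, LON 68.0 → max 94.9 km
Site E: residuals BDM 4.6, ELK 32.3, LON 13.4 → max 32.3 km
Only Site B has all residuals ≈ 0.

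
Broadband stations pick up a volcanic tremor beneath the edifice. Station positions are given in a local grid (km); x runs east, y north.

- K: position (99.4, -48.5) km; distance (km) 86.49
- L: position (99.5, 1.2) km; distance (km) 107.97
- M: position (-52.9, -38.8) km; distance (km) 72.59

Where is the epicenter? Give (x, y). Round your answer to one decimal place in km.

Circle about each station: (x − 99.4)² + (y + 48.5)² = 86.49²; (x − 99.5)² + (y − 1.2)² = 107.97²; (x + 52.9)² + (y + 38.8)² = 72.59².
Subtracting the K equation from the L and M equations removes the quadratic terms:
0.2 x + 99.4 y = -6507.92
-304.6 x + 19.4 y = -5717.55
Solving the 2×2 system: x ≈ 14.6, y ≈ -65.5 km.

(14.6, -65.5)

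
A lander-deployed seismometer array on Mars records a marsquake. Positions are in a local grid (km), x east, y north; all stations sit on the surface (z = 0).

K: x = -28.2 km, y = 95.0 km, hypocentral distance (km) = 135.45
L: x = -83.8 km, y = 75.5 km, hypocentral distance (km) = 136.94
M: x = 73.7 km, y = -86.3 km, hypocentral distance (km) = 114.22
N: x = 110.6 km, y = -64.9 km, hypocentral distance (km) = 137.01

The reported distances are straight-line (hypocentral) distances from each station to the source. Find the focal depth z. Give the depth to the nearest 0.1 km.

depth ≈ 50.1 km

Each station gives a sphere (x−x_i)² + (y−y_i)² + z² = d_i² (stations at z=0).
Subtracting the K sphere from L and M: z² cancels, leaving linear equations in x and y:
-111.2 x − 39.0 y = 2496.59
203.8 x − 362.6 y = 8359.63
Solving: x ≈ -12.000, y ≈ -29.799 km (keep extra digits for the depth step; rounded: -12.0, -29.8).
Then from the K sphere: z² = 135.45² − (x + 28.2)² − (y − 95.0)² with x = -12.000, y = -29.799, so z ≈ 50.095 ≈ 50.1 km.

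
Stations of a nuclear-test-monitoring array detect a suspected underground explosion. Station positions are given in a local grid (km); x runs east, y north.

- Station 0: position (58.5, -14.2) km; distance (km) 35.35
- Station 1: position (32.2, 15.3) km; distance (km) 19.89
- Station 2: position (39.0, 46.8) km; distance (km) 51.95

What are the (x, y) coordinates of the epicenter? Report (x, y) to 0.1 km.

(24.9, -3.2)

Circle about each station: (x − 58.5)² + (y + 14.2)² = 35.35²; (x − 32.2)² + (y − 15.3)² = 19.89²; (x − 39.0)² + (y − 46.8)² = 51.95².
Subtracting the Station 0 equation from the Station 1 and Station 2 equations removes the quadratic terms:
-52.6 x + 59.0 y = -1498.95
-39.0 x + 122.0 y = -1361.83
Solving the 2×2 system: x ≈ 24.9, y ≈ -3.2 km.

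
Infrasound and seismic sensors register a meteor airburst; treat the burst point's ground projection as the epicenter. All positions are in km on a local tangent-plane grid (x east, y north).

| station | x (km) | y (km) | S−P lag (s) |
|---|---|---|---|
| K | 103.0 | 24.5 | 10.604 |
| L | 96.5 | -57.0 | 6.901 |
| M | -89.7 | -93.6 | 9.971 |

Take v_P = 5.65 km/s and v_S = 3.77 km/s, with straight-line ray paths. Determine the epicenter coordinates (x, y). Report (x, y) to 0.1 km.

Distance from S−P lag: d = Δt · v_P v_S / (v_P − v_S) = Δt · (5.65·3.77)/(5.65−3.77) ≈ 11.3301·Δt.
So d_K = 120.14, d_L = 78.19, d_M = 112.97 km.
Circle about each station: (x − 103.0)² + (y − 24.5)² = 120.14²; (x − 96.5)² + (y + 57.0)² = 78.19²; (x + 89.7)² + (y + 93.6)² = 112.97².
Subtracting the K equation from the L and M equations removes the quadratic terms:
-13.0 x − 163.0 y = 9671.94
-385.4 x − 236.2 y = 7269.20
Solving the 2×2 system: x ≈ 18.4, y ≈ -60.8 km.

18.4 km east, -60.8 km north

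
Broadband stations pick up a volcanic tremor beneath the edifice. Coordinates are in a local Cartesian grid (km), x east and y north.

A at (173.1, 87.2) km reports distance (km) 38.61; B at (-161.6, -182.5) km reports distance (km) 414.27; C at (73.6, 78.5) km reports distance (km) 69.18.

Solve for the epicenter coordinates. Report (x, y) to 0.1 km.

(138.1, 103.5)

Circle about each station: (x − 173.1)² + (y − 87.2)² = 38.61²; (x + 161.6)² + (y + 182.5)² = 414.27²; (x − 73.6)² + (y − 78.5)² = 69.18².
Subtracting pairs of circle equations eliminates x²+y² and gives linear equations (the radical axes):
-669.4 x − 539.4 y = -148275.54
-199.0 x − 17.4 y = -29283.38
Solving the 2×2 system: x ≈ 138.1, y ≈ 103.5 km.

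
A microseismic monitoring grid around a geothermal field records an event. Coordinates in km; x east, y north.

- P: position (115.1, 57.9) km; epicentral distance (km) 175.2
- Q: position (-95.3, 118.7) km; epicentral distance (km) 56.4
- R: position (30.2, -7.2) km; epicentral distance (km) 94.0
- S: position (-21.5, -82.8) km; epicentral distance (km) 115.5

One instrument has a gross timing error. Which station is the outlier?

Q

Solve using three stations at a time. Using P, R, S (subtract circle equations pairwise → linear system) gives (x, y) ≈ (-57.3, 27.0).
Distances from that point to each station vs reported:
  P: calculated 175.2 vs reported 175.2 → residual 0.0 km
  Q: calculated 99.3 vs reported 56.4 → residual 42.9 km
  R: calculated 94.0 vs reported 94.0 → residual 0.0 km
  S: calculated 115.5 vs reported 115.5 → residual 0.0 km
P, R, S are mutually consistent (residuals ≈ 0); Q is off by 42.9 km.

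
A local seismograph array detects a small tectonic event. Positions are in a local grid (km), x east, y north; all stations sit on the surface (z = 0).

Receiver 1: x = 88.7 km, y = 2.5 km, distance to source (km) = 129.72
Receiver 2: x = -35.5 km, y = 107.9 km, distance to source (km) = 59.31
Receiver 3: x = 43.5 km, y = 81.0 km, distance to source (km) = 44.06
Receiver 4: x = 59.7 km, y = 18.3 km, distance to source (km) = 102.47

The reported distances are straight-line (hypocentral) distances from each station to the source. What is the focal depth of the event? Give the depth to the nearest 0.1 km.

depth ≈ 23.1 km

Each station gives a sphere (x−x_i)² + (y−y_i)² + z² = d_i² (stations at z=0).
Subtracting the Receiver 1 sphere from Receiver 2 and Receiver 3: z² cancels, leaving linear equations in x and y:
-248.4 x + 210.8 y = 18338.32
-90.4 x + 157.0 y = 15465.30
Solving: x ≈ 19.103, y ≈ 109.505 km (keep extra digits for the depth step; rounded: 19.1, 109.5).
Then from the Receiver 1 sphere: z² = 129.72² − (x − 88.7)² − (y − 2.5)² with x = 19.103, y = 109.505, so z ≈ 23.097 ≈ 23.1 km.
Check against Receiver 4 (with the unrounded solution): distance 102.47 ≈ 102.47 km. ✓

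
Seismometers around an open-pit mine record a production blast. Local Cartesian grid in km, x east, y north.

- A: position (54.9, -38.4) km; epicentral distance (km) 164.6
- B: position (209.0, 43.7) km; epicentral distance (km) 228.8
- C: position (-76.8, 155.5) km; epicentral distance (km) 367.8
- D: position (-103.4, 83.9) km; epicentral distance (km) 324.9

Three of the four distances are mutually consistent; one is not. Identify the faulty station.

A

Solve using three stations at a time. Using B, C, D (subtract circle equations pairwise → linear system) gives (x, y) ≈ (108.9, -161.8).
Distances from that point to each station vs reported:
  A: calculated 134.7 vs reported 164.6 → residual 29.9 km
  B: calculated 228.5 vs reported 228.8 → residual 0.3 km
  C: calculated 367.6 vs reported 367.8 → residual 0.2 km
  D: calculated 324.7 vs reported 324.9 → residual 0.2 km
B, C, D are mutually consistent (residuals ≈ 0); A is off by 29.9 km.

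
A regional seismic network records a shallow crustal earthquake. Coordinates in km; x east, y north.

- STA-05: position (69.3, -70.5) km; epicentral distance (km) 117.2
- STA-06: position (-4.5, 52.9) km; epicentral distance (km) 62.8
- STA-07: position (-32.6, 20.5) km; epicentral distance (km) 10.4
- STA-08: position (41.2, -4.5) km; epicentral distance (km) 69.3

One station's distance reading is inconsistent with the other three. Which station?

Solve using three stations at a time. Using STA-05, STA-06, STA-08 (subtract circle equations pairwise → linear system) gives (x, y) ≈ (-28.1, -5.3).
Distances from that point to each station vs reported:
  STA-05: calculated 117.2 vs reported 117.2 → residual 0.0 km
  STA-06: calculated 62.8 vs reported 62.8 → residual 0.0 km
  STA-07: calculated 26.2 vs reported 10.4 → residual 15.8 km
  STA-08: calculated 69.3 vs reported 69.3 → residual 0.0 km
STA-05, STA-06, STA-08 are mutually consistent (residuals ≈ 0); STA-07 is off by 15.8 km.

STA-07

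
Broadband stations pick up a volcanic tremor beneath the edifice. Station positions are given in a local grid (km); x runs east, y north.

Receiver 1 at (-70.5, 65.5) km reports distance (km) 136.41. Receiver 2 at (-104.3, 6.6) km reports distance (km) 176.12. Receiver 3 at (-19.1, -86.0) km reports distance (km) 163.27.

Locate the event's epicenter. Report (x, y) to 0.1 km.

(65.4, 53.7)

Circle about each station: (x + 70.5)² + (y − 65.5)² = 136.41²; (x + 104.3)² + (y − 6.6)² = 176.12²; (x + 19.1)² + (y + 86.0)² = 163.27².
Subtracting pairs of circle equations eliminates x²+y² and gives linear equations (the radical axes):
-67.6 x − 117.8 y = -10749.02
102.8 x − 303.0 y = -9549.09
Solving the 2×2 system: x ≈ 65.4, y ≈ 53.7 km.
Check against Receiver 1 (with the unrounded x, y): √((x + 70.5)²+(y − 65.5)²) = 136.43 ≈ 136.41 km. ✓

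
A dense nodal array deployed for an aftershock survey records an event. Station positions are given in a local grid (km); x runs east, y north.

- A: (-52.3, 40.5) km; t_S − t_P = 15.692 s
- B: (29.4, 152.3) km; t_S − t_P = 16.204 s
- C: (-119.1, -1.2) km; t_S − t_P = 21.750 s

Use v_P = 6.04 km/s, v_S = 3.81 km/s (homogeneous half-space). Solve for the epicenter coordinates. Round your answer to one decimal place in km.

x ≈ 105.3 km, y ≈ 3.3 km

Distance from S−P lag: d = Δt · v_P v_S / (v_P − v_S) = Δt · (6.04·3.81)/(6.04−3.81) ≈ 10.3195·Δt.
So d_A = 161.93, d_B = 167.22, d_C = 224.45 km.
Circle about each station: (x + 52.3)² + (y − 40.5)² = 161.93²; (x − 29.4)² + (y − 152.3)² = 167.22²; (x + 119.1)² + (y + 1.2)² = 224.45².
Subtracting pairs of circle equations eliminates x²+y² and gives linear equations (the radical axes):
163.4 x + 223.6 y = 17942.91
-133.6 x − 83.4 y = -14345.77
Solving the 2×2 system: x ≈ 105.3, y ≈ 3.3 km.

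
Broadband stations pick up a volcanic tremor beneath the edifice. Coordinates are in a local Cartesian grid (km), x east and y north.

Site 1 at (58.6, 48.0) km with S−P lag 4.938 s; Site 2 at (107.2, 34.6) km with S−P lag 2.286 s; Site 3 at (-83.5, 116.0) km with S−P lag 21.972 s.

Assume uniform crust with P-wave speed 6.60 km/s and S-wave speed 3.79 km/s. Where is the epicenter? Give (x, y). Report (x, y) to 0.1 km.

102.1 km east, 54.3 km north

Distance from S−P lag: d = Δt · v_P v_S / (v_P − v_S) = Δt · (6.60·3.79)/(6.60−3.79) ≈ 8.9018·Δt.
So d_Site 1 = 43.96, d_Site 2 = 20.35, d_Site 3 = 195.59 km.
Circle about each station: (x − 58.6)² + (y − 48.0)² = 43.96²; (x − 107.2)² + (y − 34.6)² = 20.35²; (x + 83.5)² + (y − 116.0)² = 195.59².
Subtracting the Site 1 equation from the Site 2 and Site 3 equations removes the quadratic terms:
97.2 x − 26.8 y = 8469.40
-284.2 x + 136.0 y = -21632.68
Solving the 2×2 system: x ≈ 102.1, y ≈ 54.3 km.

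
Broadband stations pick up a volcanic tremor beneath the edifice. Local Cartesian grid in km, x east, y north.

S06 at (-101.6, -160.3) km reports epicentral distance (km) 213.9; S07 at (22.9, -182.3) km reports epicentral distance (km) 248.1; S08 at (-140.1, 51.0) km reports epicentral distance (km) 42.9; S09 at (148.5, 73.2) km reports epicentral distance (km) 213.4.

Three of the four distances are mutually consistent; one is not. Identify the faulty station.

Solve using three stations at a time. Using S06, S07, S09 (subtract circle equations pairwise → linear system) gives (x, y) ≈ (-63.7, 50.2).
Distances from that point to each station vs reported:
  S06: calculated 213.9 vs reported 213.9 → residual 0.0 km
  S07: calculated 248.1 vs reported 248.1 → residual 0.0 km
  S08: calculated 76.4 vs reported 42.9 → residual 33.5 km
  S09: calculated 213.4 vs reported 213.4 → residual 0.0 km
S06, S07, S09 are mutually consistent (residuals ≈ 0); S08 is off by 33.5 km.

S08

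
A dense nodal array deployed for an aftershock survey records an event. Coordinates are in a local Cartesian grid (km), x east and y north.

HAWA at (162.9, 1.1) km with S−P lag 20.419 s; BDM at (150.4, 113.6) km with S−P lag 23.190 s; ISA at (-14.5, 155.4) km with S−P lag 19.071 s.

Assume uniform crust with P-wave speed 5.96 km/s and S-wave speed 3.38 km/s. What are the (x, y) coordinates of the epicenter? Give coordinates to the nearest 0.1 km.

3.6 km east, 7.6 km north

Distance from S−P lag: d = Δt · v_P v_S / (v_P − v_S) = Δt · (5.96·3.38)/(5.96−3.38) ≈ 7.8081·Δt.
So d_HAWA = 159.43, d_BDM = 181.07, d_ISA = 148.91 km.
Circle about each station: (x − 162.9)² + (y − 1.1)² = 159.43²; (x − 150.4)² + (y − 113.6)² = 181.07²; (x + 14.5)² + (y − 155.4)² = 148.91².
Subtracting pairs of circle equations eliminates x²+y² and gives linear equations (the radical axes):
-25.0 x + 225.0 y = 1619.08
-354.8 x + 308.6 y = 1065.53
Solving the 2×2 system: x ≈ 3.6, y ≈ 7.6 km.
Check against HAWA (with the unrounded x, y): √((x − 162.9)²+(y − 1.1)²) = 159.43 ≈ 159.43 km. ✓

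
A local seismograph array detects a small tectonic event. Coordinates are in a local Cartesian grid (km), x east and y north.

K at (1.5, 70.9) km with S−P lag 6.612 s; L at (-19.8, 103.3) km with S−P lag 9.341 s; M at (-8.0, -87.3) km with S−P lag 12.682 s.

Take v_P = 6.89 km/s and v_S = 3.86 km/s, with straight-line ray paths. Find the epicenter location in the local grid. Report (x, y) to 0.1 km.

Distance from S−P lag: d = Δt · v_P v_S / (v_P − v_S) = Δt · (6.89·3.86)/(6.89−3.86) ≈ 8.7774·Δt.
So d_K = 58.04, d_L = 81.99, d_M = 111.31 km.
Circle about each station: (x − 1.5)² + (y − 70.9)² = 58.04²; (x + 19.8)² + (y − 103.3)² = 81.99²; (x + 8.0)² + (y + 87.3)² = 111.31².
Subtracting the K equation from the L and M equations removes the quadratic terms:
-42.6 x + 64.8 y = 2680.15
-19.0 x − 316.4 y = -6365.04
Solving the 2×2 system: x ≈ -29.6, y ≈ 21.9 km.
Check against K (with the unrounded x, y): √((x − 1.5)²+(y − 70.9)²) = 58.05 ≈ 58.04 km. ✓

(-29.6, 21.9)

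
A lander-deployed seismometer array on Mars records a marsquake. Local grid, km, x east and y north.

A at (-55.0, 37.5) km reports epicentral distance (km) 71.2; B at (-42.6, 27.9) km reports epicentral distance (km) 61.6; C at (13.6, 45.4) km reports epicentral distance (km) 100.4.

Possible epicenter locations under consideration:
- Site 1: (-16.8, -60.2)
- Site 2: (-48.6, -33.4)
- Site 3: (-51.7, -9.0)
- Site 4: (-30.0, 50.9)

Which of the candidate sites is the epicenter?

For each candidate, compare |candidate − station| to the reported distance:
Site 1: residuals A 33.7, B 30.2, C 9.5 → max 33.7 km
Site 2: residuals A 0.0, B 0.0, C 0.0 → max 0.0 km
Site 3: residuals A 24.6, B 23.6, C 15.4 → max 24.6 km
Site 4: residuals A 42.8, B 35.4, C 56.5 → max 56.5 km
Only Site 2 has all residuals ≈ 0.

Site 2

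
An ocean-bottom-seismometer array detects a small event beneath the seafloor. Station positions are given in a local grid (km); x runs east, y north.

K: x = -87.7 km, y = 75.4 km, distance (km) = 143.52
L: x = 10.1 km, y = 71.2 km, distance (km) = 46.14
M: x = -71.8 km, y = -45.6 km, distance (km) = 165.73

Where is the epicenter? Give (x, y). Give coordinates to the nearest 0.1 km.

Circle about each station: (x + 87.7)² + (y − 75.4)² = 143.52²; (x − 10.1)² + (y − 71.2)² = 46.14²; (x + 71.8)² + (y + 45.6)² = 165.73².
Subtracting the K equation from the L and M equations removes the quadratic terms:
195.6 x − 8.4 y = 10264.09
31.8 x − 242.0 y = -13010.29
Solving the 2×2 system: x ≈ 55.1, y ≈ 61.0 km.
Check against K (with the unrounded x, y): √((x + 87.7)²+(y − 75.4)²) = 143.52 ≈ 143.52 km. ✓

x ≈ 55.1 km, y ≈ 61.0 km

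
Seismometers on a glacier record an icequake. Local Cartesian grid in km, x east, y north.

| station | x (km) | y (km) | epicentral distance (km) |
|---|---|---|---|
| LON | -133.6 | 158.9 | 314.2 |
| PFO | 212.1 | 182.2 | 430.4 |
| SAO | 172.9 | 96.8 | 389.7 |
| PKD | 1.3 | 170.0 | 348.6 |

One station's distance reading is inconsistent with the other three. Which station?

PFO

Solve using three stations at a time. Using LON, SAO, PKD (subtract circle equations pairwise → linear system) gives (x, y) ≈ (-124.4, -155.1).
Distances from that point to each station vs reported:
  LON: calculated 314.1 vs reported 314.2 → residual 0.1 km
  PFO: calculated 476.4 vs reported 430.4 → residual 46.0 km
  SAO: calculated 389.6 vs reported 389.7 → residual 0.1 km
  PKD: calculated 348.5 vs reported 348.6 → residual 0.1 km
LON, SAO, PKD are mutually consistent (residuals ≈ 0); PFO is off by 46.0 km.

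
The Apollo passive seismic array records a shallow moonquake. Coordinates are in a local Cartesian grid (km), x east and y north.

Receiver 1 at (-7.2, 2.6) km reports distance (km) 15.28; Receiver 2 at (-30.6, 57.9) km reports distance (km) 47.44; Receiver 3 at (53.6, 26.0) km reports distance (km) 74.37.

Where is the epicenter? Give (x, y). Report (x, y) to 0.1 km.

x ≈ -19.4 km, y ≈ 11.8 km

Circle about each station: (x + 7.2)² + (y − 2.6)² = 15.28²; (x + 30.6)² + (y − 57.9)² = 47.44²; (x − 53.6)² + (y − 26.0)² = 74.37².
Subtracting pairs of circle equations eliminates x²+y² and gives linear equations (the radical axes):
-46.8 x + 110.6 y = 2213.09
121.6 x + 46.8 y = -1807.06
Solving the 2×2 system: x ≈ -19.4, y ≈ 11.8 km.
Check against Receiver 1 (with the unrounded x, y): √((x + 7.2)²+(y − 2.6)²) = 15.28 ≈ 15.28 km. ✓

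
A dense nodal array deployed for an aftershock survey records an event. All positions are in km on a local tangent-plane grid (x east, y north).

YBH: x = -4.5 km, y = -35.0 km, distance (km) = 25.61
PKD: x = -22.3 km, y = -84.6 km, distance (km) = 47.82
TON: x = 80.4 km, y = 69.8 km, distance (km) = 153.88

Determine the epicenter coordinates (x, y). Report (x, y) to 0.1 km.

Circle about each station: (x + 4.5)² + (y + 35.0)² = 25.61²; (x + 22.3)² + (y + 84.6)² = 47.82²; (x − 80.4)² + (y − 69.8)² = 153.88².
Subtracting pairs of circle equations eliminates x²+y² and gives linear equations (the radical axes):
-35.6 x − 99.2 y = 4778.32
169.8 x + 209.6 y = -12932.23
Solving the 2×2 system: x ≈ -30.0, y ≈ -37.4 km.

-30.0 km east, -37.4 km north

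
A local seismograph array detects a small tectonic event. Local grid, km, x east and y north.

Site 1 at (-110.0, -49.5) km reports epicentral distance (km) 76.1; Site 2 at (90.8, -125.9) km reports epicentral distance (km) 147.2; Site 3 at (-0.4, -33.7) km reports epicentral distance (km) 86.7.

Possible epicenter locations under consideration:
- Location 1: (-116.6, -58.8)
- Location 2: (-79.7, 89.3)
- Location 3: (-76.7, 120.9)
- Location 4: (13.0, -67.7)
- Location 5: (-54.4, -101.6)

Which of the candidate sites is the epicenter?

Location 5

For each candidate, compare |candidate − station| to the reported distance:
Location 1: residuals Site 1 64.7, Site 2 70.8, Site 3 32.2 → max 70.8 km
Location 2: residuals Site 1 66.0, Site 2 127.4, Site 3 59.6 → max 127.4 km
Location 3: residuals Site 1 97.5, Site 2 151.1, Site 3 85.7 → max 151.1 km
Location 4: residuals Site 1 48.2, Site 2 50.0, Site 3 50.2 → max 50.2 km
Location 5: residuals Site 1 0.1, Site 2 0.0, Site 3 0.1 → max 0.1 km
Only Location 5 has all residuals ≈ 0.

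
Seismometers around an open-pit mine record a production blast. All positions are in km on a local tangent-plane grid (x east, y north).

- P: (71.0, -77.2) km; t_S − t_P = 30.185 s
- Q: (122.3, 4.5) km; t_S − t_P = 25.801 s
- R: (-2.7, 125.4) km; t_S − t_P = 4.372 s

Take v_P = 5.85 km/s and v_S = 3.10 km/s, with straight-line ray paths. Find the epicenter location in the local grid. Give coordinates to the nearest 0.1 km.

(-17.9, 100.9)

Distance from S−P lag: d = Δt · v_P v_S / (v_P − v_S) = Δt · (5.85·3.10)/(5.85−3.10) ≈ 6.5945·Δt.
So d_P = 199.06, d_Q = 170.15, d_R = 28.83 km.
Circle about each station: (x − 71.0)² + (y + 77.2)² = 199.06²; (x − 122.3)² + (y − 4.5)² = 170.15²; (x + 2.7)² + (y − 125.4)² = 28.83².
Subtracting pairs of circle equations eliminates x²+y² and gives linear equations (the radical axes):
102.6 x + 163.4 y = 14650.56
-147.4 x + 405.2 y = 43525.32
Solving the 2×2 system: x ≈ -17.9, y ≈ 100.9 km.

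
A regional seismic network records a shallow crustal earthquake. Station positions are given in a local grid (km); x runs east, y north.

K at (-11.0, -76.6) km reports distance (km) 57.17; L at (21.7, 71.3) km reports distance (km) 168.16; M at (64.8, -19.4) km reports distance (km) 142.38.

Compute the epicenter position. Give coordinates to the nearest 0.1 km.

Circle about each station: (x + 11.0)² + (y + 76.6)² = 57.17²; (x − 21.7)² + (y − 71.3)² = 168.16²; (x − 64.8)² + (y + 19.4)² = 142.38².
Subtracting the K equation from the L and M equations removes the quadratic terms:
65.4 x + 295.8 y = -25443.36
151.6 x + 114.4 y = -18416.82
Solving the 2×2 system: x ≈ -67.9, y ≈ -71.0 km.

(-67.9, -71.0)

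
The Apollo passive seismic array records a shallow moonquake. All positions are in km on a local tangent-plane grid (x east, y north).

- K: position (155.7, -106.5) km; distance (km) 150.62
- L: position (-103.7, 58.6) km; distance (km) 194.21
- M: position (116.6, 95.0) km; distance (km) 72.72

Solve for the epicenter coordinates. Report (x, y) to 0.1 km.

(88.1, 28.1)

Circle about each station: (x − 155.7)² + (y + 106.5)² = 150.62²; (x + 103.7)² + (y − 58.6)² = 194.21²; (x − 116.6)² + (y − 95.0)² = 72.72².
Subtracting the K equation from the L and M equations removes the quadratic terms:
-518.8 x + 330.2 y = -36428.23
-78.2 x + 403.0 y = 4434.01
Solving the 2×2 system: x ≈ 88.1, y ≈ 28.1 km.
Check against K (with the unrounded x, y): √((x − 155.7)²+(y + 106.5)²) = 150.62 ≈ 150.62 km. ✓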